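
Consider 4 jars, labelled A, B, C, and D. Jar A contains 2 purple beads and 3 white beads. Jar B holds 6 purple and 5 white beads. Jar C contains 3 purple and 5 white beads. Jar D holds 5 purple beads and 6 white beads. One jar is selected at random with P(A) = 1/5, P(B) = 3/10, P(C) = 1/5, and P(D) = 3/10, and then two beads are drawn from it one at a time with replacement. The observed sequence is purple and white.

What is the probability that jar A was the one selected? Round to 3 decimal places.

0.197

Compute the likelihood of the observed sequence for each case: P(data | jar A) = (2/5)(3/5) = 0.24; P(data | jar B) = (6/11)(5/11) = 0.24793; P(data | jar C) = (3/8)(5/8) = 0.23438; P(data | jar D) = (5/11)(6/11) = 0.24793.
Multiplying each by its prior: 1/5 · 0.24 = 0.048, 3/10 · 0.24793 = 0.07438, 1/5 · 0.23438 = 0.046875, 3/10 · 0.24793 = 0.07438; summing to 0.24364.
By Bayes' rule, P(jar A | data) = (0.048) / (0.24364) = 0.19702.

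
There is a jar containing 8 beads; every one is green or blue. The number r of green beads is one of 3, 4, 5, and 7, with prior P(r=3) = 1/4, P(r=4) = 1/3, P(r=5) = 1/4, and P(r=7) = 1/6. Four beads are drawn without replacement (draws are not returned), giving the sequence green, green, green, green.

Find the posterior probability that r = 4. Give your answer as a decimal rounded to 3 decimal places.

For each hypothesis, P(data | H) works out to: P(data | r = 3) = (3/8)(2/7)(1/6)(0/5) = 0; P(data | r = 4) = (4/8)(3/7)(2/6)(1/5) = 1/70; P(data | r = 5) = (5/8)(4/7)(3/6)(2/5) = 1/14; P(data | r = 7) = (7/8)(6/7)(5/6)(4/5) = 1/2.
The prior-weighted likelihoods are 1/4 · 0 = 0, 1/3 · 1/70 = 1/210, 1/4 · 1/14 = 1/56, 1/6 · 1/2 = 1/12; with total 89/840.
Therefore the posterior P(r = 4 | data) = (1/210) / (89/840) = 4/89.

0.045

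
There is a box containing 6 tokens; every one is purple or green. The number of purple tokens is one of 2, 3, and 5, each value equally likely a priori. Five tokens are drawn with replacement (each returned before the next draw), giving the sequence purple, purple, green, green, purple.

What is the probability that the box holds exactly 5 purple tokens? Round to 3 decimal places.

The likelihood of the observed sequence under each hypothesis: P(data | r = 2) = (2/6)(2/6)(4/6)(4/6)(2/6) = 0.016461; P(data | r = 3) = (3/6)(3/6)(3/6)(3/6)(3/6) = 0.03125; P(data | r = 5) = (5/6)(5/6)(1/6)(1/6)(5/6) = 0.016075.
Weighting by the prior gives 1/3 · 0.016461 = 0.005487, 1/3 · 0.03125 = 0.010417, 1/3 · 0.016075 = 0.0053584; summing to 0.021262.
So P(r = 5 | data) = (0.0053584) / (0.021262) = 0.25202.

0.252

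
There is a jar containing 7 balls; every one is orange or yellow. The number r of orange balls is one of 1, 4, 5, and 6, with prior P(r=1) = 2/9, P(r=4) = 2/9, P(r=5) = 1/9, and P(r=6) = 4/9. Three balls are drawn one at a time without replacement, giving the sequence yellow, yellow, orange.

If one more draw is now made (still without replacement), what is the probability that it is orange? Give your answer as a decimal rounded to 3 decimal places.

0.390

For each hypothesis, P(data | H) works out to: P(data | r = 1) = (6/7)(5/6)(1/5) = 1/7; P(data | r = 4) = (3/7)(2/6)(4/5) = 4/35; P(data | r = 5) = (2/7)(1/6)(5/5) = 1/21; P(data | r = 6) = (1/7)(0/6) = 0.
Multiplying each by its prior: 2/9 · 1/7 = 2/63, 2/9 · 4/35 = 8/315, 1/9 · 1/21 = 1/189, 4/9 · 0 = 0; summing to 59/945.
The posterior is then P(r = 1 | data) = 30/59, P(r = 4 | data) = 24/59, P(r = 5 | data) = 5/59, P(r = 6 | data) = 0.
The predictive probability is P(orange next | data) = (0)(30/59) + (3/4)(24/59) + (1)(5/59) = 23/59.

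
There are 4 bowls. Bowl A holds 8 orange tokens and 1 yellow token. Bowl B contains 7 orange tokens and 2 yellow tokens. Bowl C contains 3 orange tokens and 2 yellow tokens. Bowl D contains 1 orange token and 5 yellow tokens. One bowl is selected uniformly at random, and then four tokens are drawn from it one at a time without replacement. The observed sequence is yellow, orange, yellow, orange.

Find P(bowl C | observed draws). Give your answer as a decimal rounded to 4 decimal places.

0.7826

Under each hypothesis, the probability of the observed sequence is: P(data | bowl A) = (1/9)(8/8)(0/7) = 0; P(data | bowl B) = (2/9)(7/8)(1/7)(6/6) = 1/36; P(data | bowl C) = (2/5)(3/4)(1/3)(2/2) = 1/10; P(data | bowl D) = (5/6)(1/5)(4/4)(0/3) = 0.
The prior-weighted likelihoods are 1/4 · 0 = 0, 1/4 · 1/36 = 1/144, 1/4 · 1/10 = 1/40, 1/4 · 0 = 0; these sum to 23/720.
So P(bowl C | data) = (1/40) / (23/720) = 18/23.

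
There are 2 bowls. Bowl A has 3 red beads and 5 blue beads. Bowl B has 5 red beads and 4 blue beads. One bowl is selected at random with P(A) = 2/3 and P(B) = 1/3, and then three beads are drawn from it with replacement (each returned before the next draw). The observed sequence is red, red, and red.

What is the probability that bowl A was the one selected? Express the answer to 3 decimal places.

Under each hypothesis, the probability of the observed sequence is: P(data | bowl A) = (3/8)(3/8)(3/8) = 0.052734; P(data | bowl B) = (5/9)(5/9)(5/9) = 0.17147.
Multiplying each by its prior: 2/3 · 0.052734 = 0.035156, 1/3 · 0.17147 = 0.057156; summing to 0.092312.
Hence P(bowl A | data) = (0.035156) / (0.092312) = 0.38084.

0.381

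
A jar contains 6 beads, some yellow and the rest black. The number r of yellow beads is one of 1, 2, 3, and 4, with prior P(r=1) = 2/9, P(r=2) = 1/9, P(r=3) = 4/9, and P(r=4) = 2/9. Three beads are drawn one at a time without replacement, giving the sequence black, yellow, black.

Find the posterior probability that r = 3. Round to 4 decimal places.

0.4737

Under each hypothesis, the probability of the observed sequence is: P(data | r = 1) = (5/6)(1/5)(4/4) = 1/6; P(data | r = 2) = (4/6)(2/5)(3/4) = 1/5; P(data | r = 3) = (3/6)(3/5)(2/4) = 3/20; P(data | r = 4) = (2/6)(4/5)(1/4) = 1/15.
Weighting by the prior gives 2/9 · 1/6 = 1/27, 1/9 · 1/5 = 1/45, 4/9 · 3/20 = 1/15, 2/9 · 1/15 = 2/135; with total 19/135.
Therefore the posterior P(r = 3 | data) = (1/15) / (19/135) = 9/19.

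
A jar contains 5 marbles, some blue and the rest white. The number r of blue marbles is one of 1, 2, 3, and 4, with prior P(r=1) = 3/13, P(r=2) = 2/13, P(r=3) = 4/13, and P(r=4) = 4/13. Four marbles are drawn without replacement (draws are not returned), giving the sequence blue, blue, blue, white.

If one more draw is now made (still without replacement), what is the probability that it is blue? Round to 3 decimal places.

The likelihood of the observed sequence under each hypothesis: P(data | r = 1) = (1/5)(0/4) = 0; P(data | r = 2) = (2/5)(1/4)(0/3) = 0; P(data | r = 3) = (3/5)(2/4)(1/3)(2/2) = 1/10; P(data | r = 4) = (4/5)(3/4)(2/3)(1/2) = 1/5.
Multiplying each by its prior: 3/13 · 0 = 0, 2/13 · 0 = 0, 4/13 · 1/10 = 2/65, 4/13 · 1/5 = 4/65; summing to 6/65.
Normalising, the posterior is P(r = 1 | data) = 0, P(r = 2 | data) = 0, P(r = 3 | data) = 1/3, P(r = 4 | data) = 2/3.
The predictive probability is P(blue next | data) = (0)(1/3) + (1)(2/3) = 2/3.

0.667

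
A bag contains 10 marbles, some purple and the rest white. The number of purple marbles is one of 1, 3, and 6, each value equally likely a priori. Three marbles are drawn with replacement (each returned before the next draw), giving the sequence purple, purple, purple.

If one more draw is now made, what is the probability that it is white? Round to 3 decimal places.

For each hypothesis, P(data | H) works out to: P(data | r = 1) = (1/10)(1/10)(1/10) = 0.001; P(data | r = 3) = (3/10)(3/10)(3/10) = 0.027; P(data | r = 6) = (6/10)(6/10)(6/10) = 0.216.
Weighting by the prior gives 1/3 · 0.001 = 0.00033333, 1/3 · 0.027 = 0.009, 1/3 · 0.216 = 0.072; summing to 0.081333.
Dividing through by the total gives posterior P(r = 1 | data) = 0.0040984, P(r = 3 | data) = 0.11066, P(r = 6 | data) = 0.88525.
The predictive probability is P(white next | data) = (9/10)(0.0040984) + (7/10)(0.11066) + (2/5)(0.88525) = 0.43525.

0.435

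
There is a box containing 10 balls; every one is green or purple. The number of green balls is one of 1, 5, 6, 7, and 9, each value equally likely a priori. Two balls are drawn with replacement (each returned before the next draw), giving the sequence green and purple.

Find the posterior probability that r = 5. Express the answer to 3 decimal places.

0.284

The likelihood of the observed sequence under each hypothesis: P(data | r = 1) = (1/10)(9/10) = 9/100; P(data | r = 5) = (5/10)(5/10) = 1/4; P(data | r = 6) = (6/10)(4/10) = 6/25; P(data | r = 7) = (7/10)(3/10) = 21/100; P(data | r = 9) = (9/10)(1/10) = 9/100.
Weighting by the prior gives 1/5 · 9/100 = 9/500, 1/5 · 1/4 = 1/20, 1/5 · 6/25 = 6/125, 1/5 · 21/100 = 21/500, 1/5 · 9/100 = 9/500; summing to 22/125.
So P(r = 5 | data) = (1/20) / (22/125) = 25/88.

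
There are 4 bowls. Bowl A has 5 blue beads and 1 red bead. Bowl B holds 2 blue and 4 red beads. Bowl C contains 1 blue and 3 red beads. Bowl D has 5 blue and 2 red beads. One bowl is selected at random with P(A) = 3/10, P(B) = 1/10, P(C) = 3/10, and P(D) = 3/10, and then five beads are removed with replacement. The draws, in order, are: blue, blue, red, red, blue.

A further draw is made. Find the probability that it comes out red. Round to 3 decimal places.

0.357

The likelihood of the observed sequence under each hypothesis: P(data | bowl A) = (5/6)(5/6)(1/6)(1/6)(5/6) = 0.016075; P(data | bowl B) = (2/6)(2/6)(4/6)(4/6)(2/6) = 0.016461; P(data | bowl C) = (1/4)(1/4)(3/4)(3/4)(1/4) = 0.0087891; P(data | bowl D) = (5/7)(5/7)(2/7)(2/7)(5/7) = 0.02975.
Weighting by the prior gives 3/10 · 0.016075 = 0.0048225, 1/10 · 0.016461 = 0.0016461, 3/10 · 0.0087891 = 0.0026367, 3/10 · 0.02975 = 0.0089249; these sum to 0.01803.
Dividing through by the total gives posterior P(bowl A | data) = 0.26747, P(bowl B | data) = 0.091296, P(bowl C | data) = 0.14624, P(bowl D | data) = 0.49499.
Averaging over the posterior, P(red next | data) = (1/6)(0.26747) + (2/3)(0.091296) + (3/4)(0.14624) + (2/7)(0.49499) = 0.35655.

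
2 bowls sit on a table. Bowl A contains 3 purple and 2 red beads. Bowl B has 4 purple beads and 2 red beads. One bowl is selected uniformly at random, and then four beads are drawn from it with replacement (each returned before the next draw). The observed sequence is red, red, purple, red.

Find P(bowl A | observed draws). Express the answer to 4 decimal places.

0.6086

Under each hypothesis, the probability of the observed sequence is: P(data | bowl A) = (2/5)(2/5)(3/5)(2/5) = 0.0384; P(data | bowl B) = (2/6)(2/6)(4/6)(2/6) = 0.024691.
The prior-weighted likelihoods are 1/2 · 0.0384 = 0.0192, 1/2 · 0.024691 = 0.012346; summing to 0.031546.
By Bayes' rule, P(bowl A | data) = (0.0192) / (0.031546) = 0.60864.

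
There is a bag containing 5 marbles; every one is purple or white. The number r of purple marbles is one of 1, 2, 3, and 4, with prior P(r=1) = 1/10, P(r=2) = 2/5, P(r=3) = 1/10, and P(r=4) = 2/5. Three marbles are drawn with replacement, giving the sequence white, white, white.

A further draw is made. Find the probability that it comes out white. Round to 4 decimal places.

Under each hypothesis, the probability of the observed sequence is: P(data | r = 1) = (4/5)(4/5)(4/5) = 64/125; P(data | r = 2) = (3/5)(3/5)(3/5) = 27/125; P(data | r = 3) = (2/5)(2/5)(2/5) = 8/125; P(data | r = 4) = (1/5)(1/5)(1/5) = 1/125.
The prior-weighted likelihoods are 1/10 · 64/125 = 32/625, 2/5 · 27/125 = 54/625, 1/10 · 8/125 = 4/625, 2/5 · 1/125 = 2/625; these sum to 92/625.
Normalising, the posterior is P(r = 1 | data) = 8/23, P(r = 2 | data) = 27/46, P(r = 3 | data) = 1/23, P(r = 4 | data) = 1/46.
Averaging over the posterior, P(white next | data) = (4/5)(8/23) + (3/5)(27/46) + (2/5)(1/23) + (1/5)(1/46) = 15/23.

0.6522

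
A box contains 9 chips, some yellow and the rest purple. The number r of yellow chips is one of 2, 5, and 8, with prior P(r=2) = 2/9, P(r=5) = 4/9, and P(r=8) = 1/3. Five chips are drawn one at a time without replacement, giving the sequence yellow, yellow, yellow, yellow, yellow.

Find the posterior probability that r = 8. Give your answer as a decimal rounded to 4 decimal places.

Under each hypothesis, the probability of the observed sequence is: P(data | r = 2) = (2/9)(1/8)(0/7) = 0; P(data | r = 5) = (5/9)(4/8)(3/7)(2/6)(1/5) = 1/126; P(data | r = 8) = (8/9)(7/8)(6/7)(5/6)(4/5) = 4/9.
The prior-weighted likelihoods are 2/9 · 0 = 0, 4/9 · 1/126 = 2/567, 1/3 · 4/9 = 4/27; these sum to 86/567.
Therefore the posterior P(r = 8 | data) = (4/27) / (86/567) = 42/43.

0.9767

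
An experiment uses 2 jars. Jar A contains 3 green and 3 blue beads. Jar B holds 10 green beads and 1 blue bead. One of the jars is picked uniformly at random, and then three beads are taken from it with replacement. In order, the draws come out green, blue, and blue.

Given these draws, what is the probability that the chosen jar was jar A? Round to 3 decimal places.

0.943

For each hypothesis, P(data | H) works out to: P(data | jar A) = (3/6)(3/6)(3/6) = 0.125; P(data | jar B) = (10/11)(1/11)(1/11) = 0.0075131.
Multiplying each by its prior: 1/2 · 0.125 = 0.0625, 1/2 · 0.0075131 = 0.0037566; these sum to 0.066257.
So P(jar A | data) = (0.0625) / (0.066257) = 0.9433.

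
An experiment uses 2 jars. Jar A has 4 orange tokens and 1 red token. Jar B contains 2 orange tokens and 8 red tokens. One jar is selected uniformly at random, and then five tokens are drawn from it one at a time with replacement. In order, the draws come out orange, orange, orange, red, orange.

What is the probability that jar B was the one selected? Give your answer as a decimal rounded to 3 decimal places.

Compute the likelihood of the observed sequence for each case: P(data | jar A) = (4/5)(4/5)(4/5)(1/5)(4/5) = 0.08192; P(data | jar B) = (2/10)(2/10)(2/10)(8/10)(2/10) = 0.00128.
Weighting by the prior gives 1/2 · 0.08192 = 0.04096, 1/2 · 0.00128 = 0.00064; summing to 0.0416.
Therefore the posterior P(jar B | data) = (0.00064) / (0.0416) = 0.015385.

0.015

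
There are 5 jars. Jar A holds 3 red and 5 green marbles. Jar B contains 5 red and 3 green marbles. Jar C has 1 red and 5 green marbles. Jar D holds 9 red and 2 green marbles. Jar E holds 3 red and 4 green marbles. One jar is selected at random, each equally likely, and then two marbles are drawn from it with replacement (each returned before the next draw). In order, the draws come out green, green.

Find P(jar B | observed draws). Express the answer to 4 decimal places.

0.0887

Compute the likelihood of the observed sequence for each case: P(data | jar A) = (5/8)(5/8) = 0.39062; P(data | jar B) = (3/8)(3/8) = 0.14062; P(data | jar C) = (5/6)(5/6) = 0.69444; P(data | jar D) = (2/11)(2/11) = 0.033058; P(data | jar E) = (4/7)(4/7) = 0.32653.
Weighting by the prior gives 1/5 · 0.39062 = 0.078125, 1/5 · 0.14062 = 0.028125, 1/5 · 0.69444 = 0.13889, 1/5 · 0.033058 = 0.0066116, 1/5 · 0.32653 = 0.065306; summing to 0.31706.
So P(jar B | data) = (0.028125) / (0.31706) = 0.088707.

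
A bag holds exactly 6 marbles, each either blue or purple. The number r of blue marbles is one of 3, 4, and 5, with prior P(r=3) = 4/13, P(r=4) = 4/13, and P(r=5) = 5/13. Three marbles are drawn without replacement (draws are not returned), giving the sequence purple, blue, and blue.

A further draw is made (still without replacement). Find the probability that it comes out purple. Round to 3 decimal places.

The likelihood of the observed sequence under each hypothesis: P(data | r = 3) = (3/6)(3/5)(2/4) = 3/20; P(data | r = 4) = (2/6)(4/5)(3/4) = 1/5; P(data | r = 5) = (1/6)(5/5)(4/4) = 1/6.
Weighting by the prior gives 4/13 · 3/20 = 3/65, 4/13 · 1/5 = 4/65, 5/13 · 1/6 = 5/78; these sum to 67/390.
The posterior is then P(r = 3 | data) = 18/67, P(r = 4 | data) = 24/67, P(r = 5 | data) = 25/67.
Averaging over the posterior, P(purple next | data) = (2/3)(18/67) + (1/3)(24/67) + (0)(25/67) = 20/67.

0.299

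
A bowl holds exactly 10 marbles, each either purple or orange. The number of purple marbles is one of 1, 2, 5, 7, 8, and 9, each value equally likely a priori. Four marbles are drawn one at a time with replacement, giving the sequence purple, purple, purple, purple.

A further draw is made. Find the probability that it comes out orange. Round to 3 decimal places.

0.184

Compute the likelihood of the observed sequence for each case: P(data | r = 1) = (1/10)(1/10)(1/10)(1/10) = 0.0001; P(data | r = 2) = (2/10)(2/10)(2/10)(2/10) = 0.0016; P(data | r = 5) = (5/10)(5/10)(5/10)(5/10) = 0.0625; P(data | r = 7) = (7/10)(7/10)(7/10)(7/10) = 0.2401; P(data | r = 8) = (8/10)(8/10)(8/10)(8/10) = 0.4096; P(data | r = 9) = (9/10)(9/10)(9/10)(9/10) = 0.6561.
Weighting by the prior gives 1/6 · 0.0001 = 1.6667e-05, 1/6 · 0.0016 = 0.00026667, 1/6 · 0.0625 = 0.010417, 1/6 · 0.2401 = 0.040017, 1/6 · 0.4096 = 0.068267, 1/6 · 0.6561 = 0.10935; summing to 0.22833.
The posterior is then P(r = 1 | data) = 7.2993e-05, P(r = 2 | data) = 0.0011679, P(r = 5 | data) = 0.04562, P(r = 7 | data) = 0.17526, P(r = 8 | data) = 0.29898, P(r = 9 | data) = 0.47891.
Averaging over the posterior, P(orange next | data) = (9/10)(7.2993e-05) + (4/5)(0.0011679) + (1/2)(0.04562) + (3/10)(0.17526) + (1/5)(0.29898) + (1/10)(0.47891) = 0.18407.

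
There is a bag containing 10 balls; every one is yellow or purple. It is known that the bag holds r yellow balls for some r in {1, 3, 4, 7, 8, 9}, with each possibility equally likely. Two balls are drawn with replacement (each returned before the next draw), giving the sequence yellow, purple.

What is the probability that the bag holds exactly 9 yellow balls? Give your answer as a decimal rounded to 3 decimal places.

The likelihood of the observed sequence under each hypothesis: P(data | r = 1) = (1/10)(9/10) = 9/100; P(data | r = 3) = (3/10)(7/10) = 21/100; P(data | r = 4) = (4/10)(6/10) = 6/25; P(data | r = 7) = (7/10)(3/10) = 21/100; P(data | r = 8) = (8/10)(2/10) = 4/25; P(data | r = 9) = (9/10)(1/10) = 9/100.
The prior-weighted likelihoods are 1/6 · 9/100 = 3/200, 1/6 · 21/100 = 7/200, 1/6 · 6/25 = 1/25, 1/6 · 21/100 = 7/200, 1/6 · 4/25 = 2/75, 1/6 · 9/100 = 3/200; summing to 1/6.
By Bayes' rule, P(r = 9 | data) = (3/200) / (1/6) = 9/100.

0.090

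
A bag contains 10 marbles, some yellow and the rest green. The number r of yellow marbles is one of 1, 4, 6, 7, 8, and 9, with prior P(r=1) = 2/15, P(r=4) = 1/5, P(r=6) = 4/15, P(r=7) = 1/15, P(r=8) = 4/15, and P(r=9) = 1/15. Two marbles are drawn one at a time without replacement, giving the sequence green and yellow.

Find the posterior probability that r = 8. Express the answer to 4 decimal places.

0.2286

Under each hypothesis, the probability of the observed sequence is: P(data | r = 1) = (9/10)(1/9) = 1/10; P(data | r = 4) = (6/10)(4/9) = 4/15; P(data | r = 6) = (4/10)(6/9) = 4/15; P(data | r = 7) = (3/10)(7/9) = 7/30; P(data | r = 8) = (2/10)(8/9) = 8/45; P(data | r = 9) = (1/10)(9/9) = 1/10.
The prior-weighted likelihoods are 2/15 · 1/10 = 1/75, 1/5 · 4/15 = 4/75, 4/15 · 4/15 = 16/225, 1/15 · 7/30 = 7/450, 4/15 · 8/45 = 32/675, 1/15 · 1/10 = 1/150; these sum to 28/135.
Therefore the posterior P(r = 8 | data) = (32/675) / (28/135) = 8/35.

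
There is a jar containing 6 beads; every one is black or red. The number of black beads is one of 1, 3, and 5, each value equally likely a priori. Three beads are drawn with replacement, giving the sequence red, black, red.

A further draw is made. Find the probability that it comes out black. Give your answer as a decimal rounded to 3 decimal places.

The likelihood of the observed sequence under each hypothesis: P(data | r = 1) = (5/6)(1/6)(5/6) = 25/216; P(data | r = 3) = (3/6)(3/6)(3/6) = 1/8; P(data | r = 5) = (1/6)(5/6)(1/6) = 5/216.
Weighting by the prior gives 1/3 · 25/216 = 25/648, 1/3 · 1/8 = 1/24, 1/3 · 5/216 = 5/648; with total 19/216.
The posterior is then P(r = 1 | data) = 25/57, P(r = 3 | data) = 9/19, P(r = 5 | data) = 5/57.
Averaging over the posterior, P(black next | data) = (1/6)(25/57) + (1/2)(9/19) + (5/6)(5/57) = 131/342.

0.383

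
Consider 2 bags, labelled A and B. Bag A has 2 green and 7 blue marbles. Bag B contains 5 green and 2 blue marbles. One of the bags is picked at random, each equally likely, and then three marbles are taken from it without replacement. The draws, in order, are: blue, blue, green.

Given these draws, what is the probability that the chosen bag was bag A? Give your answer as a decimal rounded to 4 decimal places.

Under each hypothesis, the probability of the observed sequence is: P(data | bag A) = (7/9)(6/8)(2/7) = 1/6; P(data | bag B) = (2/7)(1/6)(5/5) = 1/21.
Weighting by the prior gives 1/2 · 1/6 = 1/12, 1/2 · 1/21 = 1/42; with total 3/28.
By Bayes' rule, P(bag A | data) = (1/12) / (3/28) = 7/9.

0.7778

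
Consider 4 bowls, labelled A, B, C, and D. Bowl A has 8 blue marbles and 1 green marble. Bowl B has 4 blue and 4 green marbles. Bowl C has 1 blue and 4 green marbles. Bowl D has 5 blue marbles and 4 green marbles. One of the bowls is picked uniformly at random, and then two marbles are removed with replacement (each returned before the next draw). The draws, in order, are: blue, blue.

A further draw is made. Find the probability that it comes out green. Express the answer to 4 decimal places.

0.2750

The likelihood of the observed sequence under each hypothesis: P(data | bowl A) = (8/9)(8/9) = 0.79012; P(data | bowl B) = (4/8)(4/8) = 0.25; P(data | bowl C) = (1/5)(1/5) = 0.04; P(data | bowl D) = (5/9)(5/9) = 0.30864.
Multiplying each by its prior: 1/4 · 0.79012 = 0.19753, 1/4 · 0.25 = 0.0625, 1/4 · 0.04 = 0.01, 1/4 · 0.30864 = 0.07716; with total 0.34719.
The posterior is then P(bowl A | data) = 0.56894, P(bowl B | data) = 0.18002, P(bowl C | data) = 0.028803, P(bowl D | data) = 0.22224.
The predictive probability is P(green next | data) = (1/9)(0.56894) + (1/2)(0.18002) + (4/5)(0.028803) + (4/9)(0.22224) = 0.27504.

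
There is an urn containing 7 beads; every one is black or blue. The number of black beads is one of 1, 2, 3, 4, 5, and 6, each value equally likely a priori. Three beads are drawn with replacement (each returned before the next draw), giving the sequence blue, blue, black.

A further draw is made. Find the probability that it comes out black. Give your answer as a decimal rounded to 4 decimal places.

The likelihood of the observed sequence under each hypothesis: P(data | r = 1) = (6/7)(6/7)(1/7) = 0.10496; P(data | r = 2) = (5/7)(5/7)(2/7) = 0.14577; P(data | r = 3) = (4/7)(4/7)(3/7) = 0.13994; P(data | r = 4) = (3/7)(3/7)(4/7) = 0.10496; P(data | r = 5) = (2/7)(2/7)(5/7) = 0.058309; P(data | r = 6) = (1/7)(1/7)(6/7) = 0.017493.
Multiplying each by its prior: 1/6 · 0.10496 = 0.017493, 1/6 · 0.14577 = 0.024295, 1/6 · 0.13994 = 0.023324, 1/6 · 0.10496 = 0.017493, 1/6 · 0.058309 = 0.0097182, 1/6 · 0.017493 = 0.0029155; these sum to 0.095238.
The posterior is then P(r = 1 | data) = 0.18367, P(r = 2 | data) = 0.2551, P(r = 3 | data) = 0.2449, P(r = 4 | data) = 0.18367, P(r = 5 | data) = 0.10204, P(r = 6 | data) = 0.030612.
Averaging over the posterior, P(black next | data) = (1/7)(0.18367) + (2/7)(0.2551) + (3/7)(0.2449) + (4/7)(0.18367) + (5/7)(0.10204) + (6/7)(0.030612) = 0.40816.

0.4082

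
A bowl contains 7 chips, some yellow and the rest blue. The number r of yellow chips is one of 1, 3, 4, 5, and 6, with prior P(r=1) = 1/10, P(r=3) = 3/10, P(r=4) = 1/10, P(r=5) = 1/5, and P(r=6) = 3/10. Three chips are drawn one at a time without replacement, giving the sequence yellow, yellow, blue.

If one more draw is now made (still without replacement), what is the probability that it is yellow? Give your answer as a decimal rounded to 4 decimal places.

0.6691

For each hypothesis, P(data | H) works out to: P(data | r = 1) = (1/7)(0/6) = 0; P(data | r = 3) = (3/7)(2/6)(4/5) = 0.11429; P(data | r = 4) = (4/7)(3/6)(3/5) = 0.17143; P(data | r = 5) = (5/7)(4/6)(2/5) = 0.19048; P(data | r = 6) = (6/7)(5/6)(1/5) = 0.14286.
Multiplying each by its prior: 1/10 · 0 = 0, 3/10 · 0.11429 = 0.034286, 1/10 · 0.17143 = 0.017143, 1/5 · 0.19048 = 0.038095, 3/10 · 0.14286 = 0.042857; these sum to 0.13238.
Dividing through by the total gives posterior P(r = 1 | data) = 0, P(r = 3 | data) = 0.25899, P(r = 4 | data) = 0.1295, P(r = 5 | data) = 0.28777, P(r = 6 | data) = 0.32374.
So P(yellow next | data) = Σ P(yellow next | H) P(H | data) = (1/4)(0.25899) + (1/2)(0.1295) + (3/4)(0.28777) + (1)(0.32374) = 0.66906.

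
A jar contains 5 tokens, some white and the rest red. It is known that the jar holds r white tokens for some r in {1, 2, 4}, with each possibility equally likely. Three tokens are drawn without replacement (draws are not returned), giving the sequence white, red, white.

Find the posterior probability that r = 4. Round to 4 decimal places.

0.6667

Compute the likelihood of the observed sequence for each case: P(data | r = 1) = (1/5)(4/4)(0/3) = 0; P(data | r = 2) = (2/5)(3/4)(1/3) = 1/10; P(data | r = 4) = (4/5)(1/4)(3/3) = 1/5.
Multiplying each by its prior: 1/3 · 0 = 0, 1/3 · 1/10 = 1/30, 1/3 · 1/5 = 1/15; summing to 1/10.
By Bayes' rule, P(r = 4 | data) = (1/15) / (1/10) = 2/3.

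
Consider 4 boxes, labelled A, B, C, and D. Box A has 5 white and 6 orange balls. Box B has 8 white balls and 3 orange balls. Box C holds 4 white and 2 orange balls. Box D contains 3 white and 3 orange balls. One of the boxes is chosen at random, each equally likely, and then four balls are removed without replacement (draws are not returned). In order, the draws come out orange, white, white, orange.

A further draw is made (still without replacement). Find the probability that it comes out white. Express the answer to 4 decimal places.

For each hypothesis, P(data | H) works out to: P(data | box A) = (6/11)(5/10)(4/9)(5/8) = 5/66; P(data | box B) = (3/11)(8/10)(7/9)(2/8) = 7/165; P(data | box C) = (2/6)(4/5)(3/4)(1/3) = 1/15; P(data | box D) = (3/6)(3/5)(2/4)(2/3) = 1/10.
Multiplying each by its prior: 1/4 · 5/66 = 5/264, 1/4 · 7/165 = 7/660, 1/4 · 1/15 = 1/60, 1/4 · 1/10 = 1/40; these sum to 47/660.
The posterior is then P(box A | data) = 0.26596, P(box B | data) = 0.14894, P(box C | data) = 0.23404, P(box D | data) = 0.35106.
Averaging over the posterior, P(white next | data) = (3/7)(0.26596) + (6/7)(0.14894) + (1)(0.23404) + (1/2)(0.35106) = 0.65122.

0.6512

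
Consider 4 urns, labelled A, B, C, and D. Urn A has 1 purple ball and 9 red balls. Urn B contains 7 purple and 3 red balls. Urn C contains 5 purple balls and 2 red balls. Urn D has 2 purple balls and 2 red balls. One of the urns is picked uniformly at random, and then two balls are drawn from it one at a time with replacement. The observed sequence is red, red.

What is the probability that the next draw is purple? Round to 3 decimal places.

0.266

For each hypothesis, P(data | H) works out to: P(data | urn A) = (9/10)(9/10) = 0.81; P(data | urn B) = (3/10)(3/10) = 0.09; P(data | urn C) = (2/7)(2/7) = 0.081633; P(data | urn D) = (2/4)(2/4) = 0.25.
Weighting by the prior gives 1/4 · 0.81 = 0.2025, 1/4 · 0.09 = 0.0225, 1/4 · 0.081633 = 0.020408, 1/4 · 0.25 = 0.0625; summing to 0.30791.
The posterior is then P(urn A | data) = 0.65766, P(urn B | data) = 0.073074, P(urn C | data) = 0.06628, P(urn D | data) = 0.20298.
Averaging over the posterior, P(purple next | data) = (1/10)(0.65766) + (7/10)(0.073074) + (5/7)(0.06628) + (1/2)(0.20298) = 0.26575.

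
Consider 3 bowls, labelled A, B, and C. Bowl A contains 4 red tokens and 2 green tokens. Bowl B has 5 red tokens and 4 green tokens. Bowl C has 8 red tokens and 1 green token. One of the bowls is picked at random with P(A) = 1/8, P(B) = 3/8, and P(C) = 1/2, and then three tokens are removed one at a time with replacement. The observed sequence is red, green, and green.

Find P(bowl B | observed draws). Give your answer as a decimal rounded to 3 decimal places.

For each hypothesis, P(data | H) works out to: P(data | bowl A) = (4/6)(2/6)(2/6) = 0.074074; P(data | bowl B) = (5/9)(4/9)(4/9) = 0.10974; P(data | bowl C) = (8/9)(1/9)(1/9) = 0.010974.
Weighting by the prior gives 1/8 · 0.074074 = 0.0092593, 3/8 · 0.10974 = 0.041152, 1/2 · 0.010974 = 0.005487; summing to 0.055898.
Hence P(bowl B | data) = (0.041152) / (0.055898) = 0.7362.

0.736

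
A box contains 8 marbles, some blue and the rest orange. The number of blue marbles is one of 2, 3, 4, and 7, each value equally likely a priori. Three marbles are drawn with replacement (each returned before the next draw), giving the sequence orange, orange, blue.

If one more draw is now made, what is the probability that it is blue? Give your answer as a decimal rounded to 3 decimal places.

0.386

For each hypothesis, P(data | H) works out to: P(data | r = 2) = (6/8)(6/8)(2/8) = 0.14062; P(data | r = 3) = (5/8)(5/8)(3/8) = 0.14648; P(data | r = 4) = (4/8)(4/8)(4/8) = 0.125; P(data | r = 7) = (1/8)(1/8)(7/8) = 0.013672.
Weighting by the prior gives 1/4 · 0.14062 = 0.035156, 1/4 · 0.14648 = 0.036621, 1/4 · 0.125 = 0.03125, 1/4 · 0.013672 = 0.003418; summing to 0.10645.
The posterior is then P(r = 2 | data) = 0.33028, P(r = 3 | data) = 0.34404, P(r = 4 | data) = 0.29358, P(r = 7 | data) = 0.03211.
Averaging over the posterior, P(blue next | data) = (1/4)(0.33028) + (3/8)(0.34404) + (1/2)(0.29358) + (7/8)(0.03211) = 0.38647.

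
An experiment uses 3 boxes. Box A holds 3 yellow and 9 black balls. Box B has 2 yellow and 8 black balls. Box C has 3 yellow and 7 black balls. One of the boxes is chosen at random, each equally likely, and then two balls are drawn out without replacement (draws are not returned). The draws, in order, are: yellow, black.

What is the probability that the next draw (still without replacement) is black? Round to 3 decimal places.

0.803

The likelihood of the observed sequence under each hypothesis: P(data | box A) = (3/12)(9/11) = 0.20455; P(data | box B) = (2/10)(8/9) = 0.17778; P(data | box C) = (3/10)(7/9) = 0.23333.
Weighting by the prior gives 1/3 · 0.20455 = 0.068182, 1/3 · 0.17778 = 0.059259, 1/3 · 0.23333 = 0.077778; with total 0.20522.
Dividing through by the total gives posterior P(box A | data) = 0.33224, P(box B | data) = 0.28876, P(box C | data) = 0.379.
So P(black next | data) = Σ P(black next | H) P(H | data) = (4/5)(0.33224) + (7/8)(0.28876) + (3/4)(0.379) = 0.80271.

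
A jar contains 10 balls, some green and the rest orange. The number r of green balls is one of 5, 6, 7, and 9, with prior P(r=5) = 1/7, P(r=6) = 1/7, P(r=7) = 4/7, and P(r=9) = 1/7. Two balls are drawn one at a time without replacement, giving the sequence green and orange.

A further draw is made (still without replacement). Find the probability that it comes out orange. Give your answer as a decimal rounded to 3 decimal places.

Under each hypothesis, the probability of the observed sequence is: P(data | r = 5) = (5/10)(5/9) = 5/18; P(data | r = 6) = (6/10)(4/9) = 4/15; P(data | r = 7) = (7/10)(3/9) = 7/30; P(data | r = 9) = (9/10)(1/9) = 1/10.
Multiplying each by its prior: 1/7 · 5/18 = 5/126, 1/7 · 4/15 = 4/105, 4/7 · 7/30 = 2/15, 1/7 · 1/10 = 1/70; with total 71/315.
Dividing through by the total gives posterior P(r = 5 | data) = 25/142, P(r = 6 | data) = 12/71, P(r = 7 | data) = 42/71, P(r = 9 | data) = 9/142.
Averaging over the posterior, P(orange next | data) = (1/2)(25/142) + (3/8)(12/71) + (1/4)(42/71) + (0)(9/142) = 85/284.

0.299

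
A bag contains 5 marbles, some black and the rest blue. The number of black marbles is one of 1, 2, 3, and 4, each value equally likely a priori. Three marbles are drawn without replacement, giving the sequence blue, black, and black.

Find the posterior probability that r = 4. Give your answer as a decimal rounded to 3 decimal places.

The likelihood of the observed sequence under each hypothesis: P(data | r = 1) = (4/5)(1/4)(0/3) = 0; P(data | r = 2) = (3/5)(2/4)(1/3) = 1/10; P(data | r = 3) = (2/5)(3/4)(2/3) = 1/5; P(data | r = 4) = (1/5)(4/4)(3/3) = 1/5.
Multiplying each by its prior: 1/4 · 0 = 0, 1/4 · 1/10 = 1/40, 1/4 · 1/5 = 1/20, 1/4 · 1/5 = 1/20; these sum to 1/8.
By Bayes' rule, P(r = 4 | data) = (1/20) / (1/8) = 2/5.

0.400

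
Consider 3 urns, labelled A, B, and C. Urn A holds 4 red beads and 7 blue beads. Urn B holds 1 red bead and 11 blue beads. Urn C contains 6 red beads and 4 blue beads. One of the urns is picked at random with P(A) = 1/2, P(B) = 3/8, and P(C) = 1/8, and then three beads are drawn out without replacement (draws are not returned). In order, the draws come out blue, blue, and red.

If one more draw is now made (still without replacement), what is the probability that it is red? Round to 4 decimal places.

The likelihood of the observed sequence under each hypothesis: P(data | urn A) = (7/11)(6/10)(4/9) = 0.1697; P(data | urn B) = (11/12)(10/11)(1/10) = 0.083333; P(data | urn C) = (4/10)(3/9)(6/8) = 0.1.
Weighting by the prior gives 1/2 · 0.1697 = 0.084848, 3/8 · 0.083333 = 0.03125, 1/8 · 0.1 = 0.0125; summing to 0.1286.
Normalising, the posterior is P(urn A | data) = 0.65979, P(urn B | data) = 0.243, P(urn C | data) = 0.097202.
So P(red next | data) = Σ P(red next | H) P(H | data) = (3/8)(0.65979) + (0)(0.243) + (5/7)(0.097202) = 0.31685.

0.3169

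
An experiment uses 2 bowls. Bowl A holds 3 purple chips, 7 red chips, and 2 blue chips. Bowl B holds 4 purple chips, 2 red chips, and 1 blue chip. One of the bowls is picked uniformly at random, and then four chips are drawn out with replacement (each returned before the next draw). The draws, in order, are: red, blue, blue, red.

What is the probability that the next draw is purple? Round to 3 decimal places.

0.298

Compute the likelihood of the observed sequence for each case: P(data | bowl A) = (7/12)(2/12)(2/12)(7/12) = 0.0094522; P(data | bowl B) = (2/7)(1/7)(1/7)(2/7) = 0.001666.
Multiplying each by its prior: 1/2 · 0.0094522 = 0.0047261, 1/2 · 0.001666 = 0.00083299; summing to 0.0055591.
Dividing through by the total gives posterior P(bowl A | data) = 0.85016, P(bowl B | data) = 0.14984.
So P(purple next | data) = Σ P(purple next | H) P(H | data) = (1/4)(0.85016) + (4/7)(0.14984) = 0.29816.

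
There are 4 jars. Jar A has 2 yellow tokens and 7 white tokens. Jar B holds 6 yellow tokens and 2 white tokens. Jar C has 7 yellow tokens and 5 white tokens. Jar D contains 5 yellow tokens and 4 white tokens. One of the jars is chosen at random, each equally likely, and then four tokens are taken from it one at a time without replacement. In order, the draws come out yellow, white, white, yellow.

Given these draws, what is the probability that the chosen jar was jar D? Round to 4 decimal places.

The likelihood of the observed sequence under each hypothesis: P(data | jar A) = (2/9)(7/8)(6/7)(1/6) = 1/36; P(data | jar B) = (6/8)(2/7)(1/6)(5/5) = 1/28; P(data | jar C) = (7/12)(5/11)(4/10)(6/9) = 7/99; P(data | jar D) = (5/9)(4/8)(3/7)(4/6) = 5/63.
Weighting by the prior gives 1/4 · 1/36 = 1/144, 1/4 · 1/28 = 1/112, 1/4 · 7/99 = 7/396, 1/4 · 5/63 = 5/252; these sum to 37/693.
Therefore the posterior P(jar D | data) = (5/252) / (37/693) = 55/148.

0.3716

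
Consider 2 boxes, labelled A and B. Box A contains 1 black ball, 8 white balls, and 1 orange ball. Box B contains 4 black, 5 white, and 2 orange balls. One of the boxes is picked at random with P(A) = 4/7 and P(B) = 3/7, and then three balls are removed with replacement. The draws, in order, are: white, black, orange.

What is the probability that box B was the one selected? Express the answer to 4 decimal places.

Compute the likelihood of the observed sequence for each case: P(data | box A) = (8/10)(1/10)(1/10) = 0.008; P(data | box B) = (5/11)(4/11)(2/11) = 0.030053.
Weighting by the prior gives 4/7 · 0.008 = 0.0045714, 3/7 · 0.030053 = 0.01288; with total 0.017451.
By Bayes' rule, P(box B | data) = (0.01288) / (0.017451) = 0.73804.

0.7380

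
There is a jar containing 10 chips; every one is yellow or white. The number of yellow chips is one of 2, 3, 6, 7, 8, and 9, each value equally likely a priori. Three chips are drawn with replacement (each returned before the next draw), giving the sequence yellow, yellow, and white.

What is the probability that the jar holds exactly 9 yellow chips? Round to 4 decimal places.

0.1361

For each hypothesis, P(data | H) works out to: P(data | r = 2) = (2/10)(2/10)(8/10) = 0.032; P(data | r = 3) = (3/10)(3/10)(7/10) = 0.063; P(data | r = 6) = (6/10)(6/10)(4/10) = 0.144; P(data | r = 7) = (7/10)(7/10)(3/10) = 0.147; P(data | r = 8) = (8/10)(8/10)(2/10) = 0.128; P(data | r = 9) = (9/10)(9/10)(1/10) = 0.081.
Multiplying each by its prior: 1/6 · 0.032 = 0.0053333, 1/6 · 0.063 = 0.0105, 1/6 · 0.144 = 0.024, 1/6 · 0.147 = 0.0245, 1/6 · 0.128 = 0.021333, 1/6 · 0.081 = 0.0135; with total 0.099167.
Therefore the posterior P(r = 9 | data) = (0.0135) / (0.099167) = 0.13613.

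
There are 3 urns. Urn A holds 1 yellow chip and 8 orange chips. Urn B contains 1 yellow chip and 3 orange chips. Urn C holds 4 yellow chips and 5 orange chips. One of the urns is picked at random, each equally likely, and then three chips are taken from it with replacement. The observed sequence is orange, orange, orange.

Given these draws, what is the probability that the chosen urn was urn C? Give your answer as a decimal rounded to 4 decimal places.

Under each hypothesis, the probability of the observed sequence is: P(data | urn A) = (8/9)(8/9)(8/9) = 0.70233; P(data | urn B) = (3/4)(3/4)(3/4) = 0.42188; P(data | urn C) = (5/9)(5/9)(5/9) = 0.17147.
Weighting by the prior gives 1/3 · 0.70233 = 0.23411, 1/3 · 0.42188 = 0.14062, 1/3 · 0.17147 = 0.057156; summing to 0.43189.
Therefore the posterior P(urn C | data) = (0.057156) / (0.43189) = 0.13234.

0.1323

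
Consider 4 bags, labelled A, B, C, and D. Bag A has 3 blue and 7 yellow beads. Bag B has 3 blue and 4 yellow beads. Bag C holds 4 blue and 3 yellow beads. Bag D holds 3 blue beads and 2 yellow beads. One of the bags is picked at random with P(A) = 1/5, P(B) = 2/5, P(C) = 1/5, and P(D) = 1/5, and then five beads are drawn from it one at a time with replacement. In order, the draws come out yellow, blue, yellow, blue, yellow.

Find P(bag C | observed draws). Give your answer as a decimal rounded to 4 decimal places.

Compute the likelihood of the observed sequence for each case: P(data | bag A) = (7/10)(3/10)(7/10)(3/10)(7/10) = 0.03087; P(data | bag B) = (4/7)(3/7)(4/7)(3/7)(4/7) = 0.034271; P(data | bag C) = (3/7)(4/7)(3/7)(4/7)(3/7) = 0.025704; P(data | bag D) = (2/5)(3/5)(2/5)(3/5)(2/5) = 0.02304.
The prior-weighted likelihoods are 1/5 · 0.03087 = 0.006174, 2/5 · 0.034271 = 0.013709, 1/5 · 0.025704 = 0.0051407, 1/5 · 0.02304 = 0.004608; with total 0.029631.
So P(bag C | data) = (0.0051407) / (0.029631) = 0.17349.

0.1735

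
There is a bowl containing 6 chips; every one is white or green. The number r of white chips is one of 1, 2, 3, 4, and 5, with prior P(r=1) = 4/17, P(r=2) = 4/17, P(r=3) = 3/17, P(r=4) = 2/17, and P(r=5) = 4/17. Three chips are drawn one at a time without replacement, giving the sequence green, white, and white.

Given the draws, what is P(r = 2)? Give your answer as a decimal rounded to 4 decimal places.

For each hypothesis, P(data | H) works out to: P(data | r = 1) = (5/6)(1/5)(0/4) = 0; P(data | r = 2) = (4/6)(2/5)(1/4) = 0.066667; P(data | r = 3) = (3/6)(3/5)(2/4) = 0.15; P(data | r = 4) = (2/6)(4/5)(3/4) = 0.2; P(data | r = 5) = (1/6)(5/5)(4/4) = 0.16667.
The prior-weighted likelihoods are 4/17 · 0 = 0, 4/17 · 0.066667 = 0.015686, 3/17 · 0.15 = 0.026471, 2/17 · 0.2 = 0.023529, 4/17 · 0.16667 = 0.039216; these sum to 0.1049.
Therefore the posterior P(r = 2 | data) = (0.015686) / (0.1049) = 0.14953.

0.1495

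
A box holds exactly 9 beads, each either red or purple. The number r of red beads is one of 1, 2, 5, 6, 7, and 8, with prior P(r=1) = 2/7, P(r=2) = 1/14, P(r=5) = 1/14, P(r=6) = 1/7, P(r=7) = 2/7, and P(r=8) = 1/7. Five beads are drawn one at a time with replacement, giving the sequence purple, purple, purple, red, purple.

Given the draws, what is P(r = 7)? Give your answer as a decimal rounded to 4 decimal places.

Under each hypothesis, the probability of the observed sequence is: P(data | r = 1) = (8/9)(8/9)(8/9)(1/9)(8/9) = 0.069366; P(data | r = 2) = (7/9)(7/9)(7/9)(2/9)(7/9) = 0.081322; P(data | r = 5) = (4/9)(4/9)(4/9)(5/9)(4/9) = 0.021677; P(data | r = 6) = (3/9)(3/9)(3/9)(6/9)(3/9) = 0.0082305; P(data | r = 7) = (2/9)(2/9)(2/9)(7/9)(2/9) = 0.0018967; P(data | r = 8) = (1/9)(1/9)(1/9)(8/9)(1/9) = 0.00013548.
Multiplying each by its prior: 2/7 · 0.069366 = 0.019819, 1/14 · 0.081322 = 0.0058087, 1/14 · 0.021677 = 0.0015484, 1/7 · 0.0082305 = 0.0011758, 2/7 · 0.0018967 = 0.00054192, 1/7 · 0.00013548 = 1.9354e-05; summing to 0.028913.
So P(r = 7 | data) = (0.00054192) / (0.028913) = 0.018743.

0.0187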